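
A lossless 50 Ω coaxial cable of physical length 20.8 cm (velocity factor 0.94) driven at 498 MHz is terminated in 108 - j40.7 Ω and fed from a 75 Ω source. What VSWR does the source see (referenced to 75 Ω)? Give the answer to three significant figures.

VSWR ≈ 2.55

λ = v/f = 0.94·c / 498 MHz = 0.566 m
βl = 2π·l/λ = 2π × 0.367 = 132°
tan(βl) = -1.1
Z_in = Z_0·(Z_L + jZ_0·tanβl)/(Z_0 + jZ_L·tanβl) = 42.1 + j43.6 Ω
Γ_s = (Z_in − Z_s)/(Z_in + Z_s) = (-32.9 + j43.6)/(117 + j43.6), |Γ_s| = 0.437
VSWR = (1 + |Γ_s|)/(1 − |Γ_s|)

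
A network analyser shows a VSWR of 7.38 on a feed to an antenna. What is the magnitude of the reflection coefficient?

|Γ| ≈ 0.761

|Γ| = (S − 1)/(S + 1) = (7.38 − 1)/(7.38 + 1) = 6.38/8.38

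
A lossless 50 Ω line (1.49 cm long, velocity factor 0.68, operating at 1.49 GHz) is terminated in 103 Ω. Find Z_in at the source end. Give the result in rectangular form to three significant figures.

λ = v/f = 0.68·c / 1.49 GHz = 0.137 m
βl = 2π·l/λ = 2π × 0.109 = 39.2°
tan(βl) = tan(39.2°) = 0.815
Z_in = Z_0·(Z_L + jZ_0·tanβl)/(Z_0 + jZ_L·tanβl)
     = 50·(103 + j40.7)/(50 + j83.9)

Z_in ≈ 44.9 − j34.6 Ω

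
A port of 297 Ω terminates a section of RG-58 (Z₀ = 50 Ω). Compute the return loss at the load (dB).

RL ≈ 2.95 dB

Γ = (297 − 50)/(297 + 50) = 0.712
RL = −20·log₁₀|Γ| = −20·log₁₀(0.712)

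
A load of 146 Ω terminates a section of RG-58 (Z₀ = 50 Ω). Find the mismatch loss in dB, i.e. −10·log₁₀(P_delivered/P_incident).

Γ = (146 − 50)/(146 + 50) = 0.49
|Γ|² = 0.24, so P_del/P_inc = 1 − |Γ|² = 0.76
ML = −10·log₁₀(1 − |Γ|²)

mismatch loss ≈ 1.19 dB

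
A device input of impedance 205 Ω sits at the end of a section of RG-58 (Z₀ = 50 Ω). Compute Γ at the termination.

Γ = (Z_L − Z_0)/(Z_L + Z_0) = (205 − 50)/(205 + 50) = 155/255

Γ = 0.608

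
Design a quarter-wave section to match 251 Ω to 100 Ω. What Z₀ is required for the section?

Z_qwt ≈ 158 Ω

Z_qwt = √(Z_0·R_L) = √(100 × 251) = √25100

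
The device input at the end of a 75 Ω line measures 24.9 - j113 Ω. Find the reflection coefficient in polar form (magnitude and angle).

Γ ≈ 0.82 ∠ -65.4°

Γ = (Z_L − Z_0)/(Z_L + Z_0) = (-50.1 − j113)/(99.9 − j113)
|Γ| = 124/151 = 0.82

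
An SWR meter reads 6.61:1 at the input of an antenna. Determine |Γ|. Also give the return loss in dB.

|Γ| = (S − 1)/(S + 1) = (6.61 − 1)/(6.61 + 1) = 5.61/7.61
RL = −20·log₁₀|Γ| = −20·log₁₀(0.737)

|Γ| ≈ 0.737; return loss ≈ 2.65 dB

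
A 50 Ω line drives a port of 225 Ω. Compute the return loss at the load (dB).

Γ = (225 − 50)/(225 + 50) = 0.636
RL = −20·log₁₀|Γ| = −20·log₁₀(0.636)

RL ≈ 3.93 dB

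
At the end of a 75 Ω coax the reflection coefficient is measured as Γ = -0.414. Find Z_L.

Z_L ≈ 31.1 Ω

Z_L = Z_0·(1 + Γ)/(1 − Γ) = 75·(0.586)/(1.41)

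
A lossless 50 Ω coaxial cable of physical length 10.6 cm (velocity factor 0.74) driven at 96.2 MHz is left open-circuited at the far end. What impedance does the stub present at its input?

λ = v/f = 0.74·c / 96.2 MHz = 2.31 m
βl = 2π·l/λ = 2π × 0.0459 = 16.5°
tan(βl) = 0.297
For an open-circuited stub, Z_in = −jZ_0·cot(βl) = −jZ_0/tan(βl)

Z_in ≈ −j168 Ω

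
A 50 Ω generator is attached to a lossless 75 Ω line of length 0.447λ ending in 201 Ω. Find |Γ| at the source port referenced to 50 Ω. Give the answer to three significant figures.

|Γ| ≈ 0.583

βl = 2π × 0.447 = 161°
tan(βl) = -0.346
Z_in = Z_0·(Z_L + jZ_0·tanβl)/(Z_0 + jZ_L·tanβl) = 121 + j86.3 Ω
Γ_s = (Z_in − Z_s)/(Z_in + Z_s) = (71 + j86.3)/(171 + j86.3), |Γ_s| = 0.583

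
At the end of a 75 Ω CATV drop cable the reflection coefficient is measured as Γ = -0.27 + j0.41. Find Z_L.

Z_L ≈ 32 + j34.5 Ω

Z_L = Z_0·(1 + Γ)/(1 − Γ) = 75·(0.73 + j0.41)/(1.27 − j0.41)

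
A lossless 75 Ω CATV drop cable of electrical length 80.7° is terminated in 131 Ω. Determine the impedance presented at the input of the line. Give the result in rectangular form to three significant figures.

Z_in ≈ 43.7 − j8.18 Ω

tan(βl) = tan(80.7°) = 6.11
Z_in = Z_0·(Z_L + jZ_0·tanβl)/(Z_0 + jZ_L·tanβl)
     = 75·(131 + j458)/(75 + j800)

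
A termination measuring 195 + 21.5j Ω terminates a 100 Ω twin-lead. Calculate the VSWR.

VSWR ≈ 1.98

Γ = (Z_L − Z_0)/(Z_L + Z_0) = (95 + j21.5)/(295 + j21.5)
|Γ| = 97.4/296 = 0.329
VSWR = (1 + |Γ|)/(1 − |Γ|) = 1.33/0.671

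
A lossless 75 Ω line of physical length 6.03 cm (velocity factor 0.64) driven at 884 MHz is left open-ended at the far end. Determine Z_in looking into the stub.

λ = v/f = 0.64·c / 884 MHz = 0.217 m
βl = 2π·l/λ = 2π × 0.278 = 99.9°
tan(βl) = -5.7
For an open-ended stub, Z_in = −jZ_0·cot(βl) = −jZ_0/tan(βl)

Z_in ≈ +j13.2 Ω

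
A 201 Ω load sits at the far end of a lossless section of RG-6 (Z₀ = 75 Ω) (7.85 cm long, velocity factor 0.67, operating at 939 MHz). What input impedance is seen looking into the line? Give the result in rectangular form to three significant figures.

λ = v/f = 0.67·c / 939 MHz = 0.214 m
βl = 2π·l/λ = 2π × 0.367 = 132°
tan(βl) = tan(132°) = -1.11
Z_in = Z_0·(Z_L + jZ_0·tanβl)/(Z_0 + jZ_L·tanβl)
     = 75·(201 − j83.2)/(75 − j223)

Z_in ≈ 45.6 + j52.3 Ω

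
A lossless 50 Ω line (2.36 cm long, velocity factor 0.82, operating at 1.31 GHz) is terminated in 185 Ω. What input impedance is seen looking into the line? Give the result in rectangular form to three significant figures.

λ = v/f = 0.82·c / 1.31 GHz = 0.188 m
βl = 2π·l/λ = 2π × 0.126 = 45.2°
tan(βl) = tan(45.2°) = 1.01
Z_in = Z_0·(Z_L + jZ_0·tanβl)/(Z_0 + jZ_L·tanβl)
     = 50·(185 + j50.4)/(50 + j187)

Z_in ≈ 25 − j42.9 Ω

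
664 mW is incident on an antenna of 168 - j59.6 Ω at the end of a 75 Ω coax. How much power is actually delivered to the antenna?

|Γ| = |(93 − j59.6)/(243 − j59.6)| = 0.441
|Γ|² = 0.195
P_refl = |Γ|²·P_inc = 129 mW, P_del = (1 − |Γ|²)·P_inc = 535 mW

P_delivered ≈ 535 mW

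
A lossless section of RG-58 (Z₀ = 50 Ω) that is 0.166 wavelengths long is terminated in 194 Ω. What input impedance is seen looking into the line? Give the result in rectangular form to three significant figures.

βl = 2π × 0.166 = 59.8°
tan(βl) = tan(59.8°) = 1.72
Z_in = Z_0·(Z_L + jZ_0·tanβl)/(Z_0 + jZ_L·tanβl)
     = 50·(194 + j85.8)/(50 + j333)

Z_in ≈ 16.9 − j26.6 Ω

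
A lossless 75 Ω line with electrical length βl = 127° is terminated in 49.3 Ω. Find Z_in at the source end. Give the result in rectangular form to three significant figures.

tan(βl) = tan(127°) = -1.33
Z_in = Z_0·(Z_L + jZ_0·tanβl)/(Z_0 + jZ_L·tanβl)
     = 75·(49.3 − j99.5)/(75 − j65.4)

Z_in ≈ 77.3 − j32.1 Ω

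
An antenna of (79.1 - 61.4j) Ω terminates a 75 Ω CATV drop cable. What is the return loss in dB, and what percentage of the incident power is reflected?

Γ = (4.1 − j61.4)/(154.1 − j61.4), |Γ| = 0.371
RL = −20·log₁₀(0.371) = 8.61 dB
P_refl/P_inc = |Γ|² = 0.138

RL ≈ 8.61 dB; 13.8% of incident power reflected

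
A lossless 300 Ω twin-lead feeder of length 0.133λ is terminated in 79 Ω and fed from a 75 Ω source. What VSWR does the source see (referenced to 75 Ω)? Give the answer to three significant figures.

VSWR ≈ 9.19

βl = 2π × 0.133 = 47.9°
tan(βl) = 1.11
Z_in = Z_0·(Z_L + jZ_0·tanβl)/(Z_0 + jZ_L·tanβl) = 162 + j285 Ω
Γ_s = (Z_in − Z_s)/(Z_in + Z_s) = (86.9 + j285)/(237 + j285), |Γ_s| = 0.804
VSWR = (1 + |Γ_s|)/(1 − |Γ_s|)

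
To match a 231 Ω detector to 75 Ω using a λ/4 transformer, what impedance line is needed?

Z_qwt ≈ 132 Ω

Z_qwt = √(Z_0·R_L) = √(75 × 231) = √17320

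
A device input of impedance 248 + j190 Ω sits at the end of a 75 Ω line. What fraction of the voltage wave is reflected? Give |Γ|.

|Γ| ≈ 0.686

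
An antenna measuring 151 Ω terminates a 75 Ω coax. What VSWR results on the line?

Γ = (151 − 75)/(151 + 75) = 0.336
VSWR = (1 + 0.336)/(1 − 0.336)

VSWR ≈ 2.01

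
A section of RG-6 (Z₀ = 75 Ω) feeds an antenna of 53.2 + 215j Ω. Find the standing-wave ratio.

Γ = (Z_L − Z_0)/(Z_L + Z_0) = (-21.8 + j215)/(128.2 + j215)
|Γ| = 216/250 = 0.863
VSWR = (1 + |Γ|)/(1 − |Γ|) = 1.86/0.137

VSWR ≈ 13.6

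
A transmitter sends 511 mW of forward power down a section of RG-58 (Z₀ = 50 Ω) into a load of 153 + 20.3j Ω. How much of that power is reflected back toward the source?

P_reflected ≈ 135 mW

|Γ| = |(103 + j20.3)/(203 + j20.3)| = 0.515
|Γ|² = 0.265
P_refl = |Γ|²·P_inc = 135 mW, P_del = (1 − |Γ|²)·P_inc = 376 mW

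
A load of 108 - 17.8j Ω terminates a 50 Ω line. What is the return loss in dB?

Γ = (58 − j17.8)/(158 − j17.8), |Γ| = 0.382
RL = −20·log₁₀|Γ| = −20·log₁₀(0.382)

RL ≈ 8.37 dB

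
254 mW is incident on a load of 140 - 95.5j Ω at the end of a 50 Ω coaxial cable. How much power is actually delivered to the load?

|Γ| = |(90 − j95.5)/(190 − j95.5)| = 0.617
|Γ|² = 0.381
P_refl = |Γ|²·P_inc = 96.7 mW, P_del = (1 − |Γ|²)·P_inc = 157 mW

P_delivered ≈ 157 mW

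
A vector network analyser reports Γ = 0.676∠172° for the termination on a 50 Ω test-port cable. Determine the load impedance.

Z_L = Z_0·(1 + Γ)/(1 − Γ) = 50·(0.331 + j0.0941)/(1.67 − j0.0941)

Z_L ≈ 9.71 + j3.37 Ω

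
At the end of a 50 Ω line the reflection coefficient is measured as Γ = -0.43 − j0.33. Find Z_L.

Z_L ≈ 16.4 − j15.3 Ω

Z_L = Z_0·(1 + Γ)/(1 − Γ) = 50·(0.57 − j0.33)/(1.43 + j0.33)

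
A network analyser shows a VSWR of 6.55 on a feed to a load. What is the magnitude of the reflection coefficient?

|Γ| = (S − 1)/(S + 1) = (6.55 − 1)/(6.55 + 1) = 5.55/7.55

|Γ| ≈ 0.735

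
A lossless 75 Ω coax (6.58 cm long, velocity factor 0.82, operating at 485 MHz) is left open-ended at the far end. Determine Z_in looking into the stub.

Z_in ≈ −j70.7 Ω

λ = v/f = 0.82·c / 485 MHz = 0.507 m
βl = 2π·l/λ = 2π × 0.13 = 46.7°
tan(βl) = 1.06
For an open-ended stub, Z_in = −jZ_0·cot(βl) = −jZ_0/tan(βl)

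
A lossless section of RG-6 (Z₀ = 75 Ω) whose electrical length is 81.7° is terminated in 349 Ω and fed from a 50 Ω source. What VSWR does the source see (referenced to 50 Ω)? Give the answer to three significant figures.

tan(βl) = 6.85
Z_in = Z_0·(Z_L + jZ_0·tanβl)/(Z_0 + jZ_L·tanβl) = 16.4 − j10.4 Ω
Γ_s = (Z_in − Z_s)/(Z_in + Z_s) = (-33.6 − j10.4)/(66.4 − j10.4), |Γ_s| = 0.522
VSWR = (1 + |Γ_s|)/(1 − |Γ_s|)

VSWR ≈ 3.19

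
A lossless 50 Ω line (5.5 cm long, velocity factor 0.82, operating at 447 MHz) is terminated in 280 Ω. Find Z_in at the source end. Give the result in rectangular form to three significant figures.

Z_in ≈ 24.4 − j62.9 Ω

λ = v/f = 0.82·c / 447 MHz = 0.55 m
βl = 2π·l/λ = 2π × 0.0999 = 36°
tan(βl) = tan(36°) = 0.726
Z_in = Z_0·(Z_L + jZ_0·tanβl)/(Z_0 + jZ_L·tanβl)
     = 50·(280 + j36.3)/(50 + j203)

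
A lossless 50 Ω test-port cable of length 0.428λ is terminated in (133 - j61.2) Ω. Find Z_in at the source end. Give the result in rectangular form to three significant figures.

βl = 2π × 0.428 = 154°
tan(βl) = tan(154°) = -0.486
Z_in = Z_0·(Z_L + jZ_0·tanβl)/(Z_0 + jZ_L·tanβl)
     = 50·(133 − j85.5)/(20.3 − j64.6)

Z_in ≈ 89.6 + j74.8 Ω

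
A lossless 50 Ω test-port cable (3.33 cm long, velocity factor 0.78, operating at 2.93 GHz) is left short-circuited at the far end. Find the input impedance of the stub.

λ = v/f = 0.78·c / 2.93 GHz = 0.0799 m
βl = 2π·l/λ = 2π × 0.417 = 150°
tan(βl) = -0.575
For a short-circuited stub, Z_in = jZ_0·tan(βl)

Z_in ≈ −j28.7 Ω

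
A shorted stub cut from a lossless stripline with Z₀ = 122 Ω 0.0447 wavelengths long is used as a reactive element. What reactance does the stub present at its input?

X_in ≈ 35.2 Ω (inductive)

βl = 2π × 0.0447 = 16.1°
tan(βl) = 0.288
For a shorted stub, Z_in = jZ_0·tan(βl)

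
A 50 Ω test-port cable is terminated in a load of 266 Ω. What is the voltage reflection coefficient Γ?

Γ = (Z_L − Z_0)/(Z_L + Z_0) = (266 − 50)/(266 + 50) = 216/316

Γ = 0.684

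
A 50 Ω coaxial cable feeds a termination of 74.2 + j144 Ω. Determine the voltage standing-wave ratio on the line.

Γ = (Z_L − Z_0)/(Z_L + Z_0) = (24.2 + j144)/(124.2 + j144)
|Γ| = 146/190 = 0.768
VSWR = (1 + |Γ|)/(1 − |Γ|) = 1.77/0.232

VSWR ≈ 7.62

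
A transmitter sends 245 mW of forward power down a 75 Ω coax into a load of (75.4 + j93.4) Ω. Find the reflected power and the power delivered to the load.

|Γ| = |(0.4 + j93.4)/(150.4 + j93.4)| = 0.528
|Γ|² = 0.278
P_refl = |Γ|²·P_inc = 68.2 mW, P_del = (1 − |Γ|²)·P_inc = 177 mW

P_reflected ≈ 68.2 mW; P_delivered ≈ 177 mW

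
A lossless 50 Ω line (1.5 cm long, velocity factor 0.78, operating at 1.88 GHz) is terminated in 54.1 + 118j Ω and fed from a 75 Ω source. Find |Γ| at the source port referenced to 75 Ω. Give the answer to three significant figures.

|Γ| ≈ 0.698

λ = v/f = 0.78·c / 1.88 GHz = 0.124 m
βl = 2π·l/λ = 2π × 0.121 = 43.4°
tan(βl) = 0.945
Z_in = Z_0·(Z_L + jZ_0·tanβl)/(Z_0 + jZ_L·tanβl) = 40 − j101 Ω
Γ_s = (Z_in − Z_s)/(Z_in + Z_s) = (-35 − j101)/(115 − j101), |Γ_s| = 0.698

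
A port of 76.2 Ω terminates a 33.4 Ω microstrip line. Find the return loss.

RL ≈ 8.17 dB

Γ = (76.2 − 33.4)/(76.2 + 33.4) = 0.391
RL = −20·log₁₀|Γ| = −20·log₁₀(0.391)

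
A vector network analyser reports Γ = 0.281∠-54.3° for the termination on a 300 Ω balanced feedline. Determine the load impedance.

Z_L = Z_0·(1 + Γ)/(1 − Γ) = 300·(1.16 − j0.228)/(0.836 + j0.228)

Z_L ≈ 368 − j182 Ω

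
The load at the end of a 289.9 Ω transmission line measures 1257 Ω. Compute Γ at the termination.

Γ = 0.625

Γ = (Z_L − Z_0)/(Z_L + Z_0) = (1257 − 289.9)/(1257 + 289.9) = 967.1/1547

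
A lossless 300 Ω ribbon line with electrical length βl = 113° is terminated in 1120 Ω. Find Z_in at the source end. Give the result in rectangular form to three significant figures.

tan(βl) = tan(113°) = -2.36
Z_in = Z_0·(Z_L + jZ_0·tanβl)/(Z_0 + jZ_L·tanβl)
     = 300·(1120 − j707)/(300 − j2640)

Z_in ≈ 93.6 + j117 Ω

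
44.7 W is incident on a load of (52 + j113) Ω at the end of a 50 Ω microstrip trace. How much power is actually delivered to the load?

|Γ| = |(2 + j113)/(102 + j113)| = 0.742
|Γ|² = 0.551
P_refl = |Γ|²·P_inc = 24.6 W, P_del = (1 − |Γ|²)·P_inc = 20.1 W

P_delivered ≈ 20.1 W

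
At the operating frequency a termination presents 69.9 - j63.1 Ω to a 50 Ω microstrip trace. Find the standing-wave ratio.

VSWR ≈ 2.91

Γ = (Z_L − Z_0)/(Z_L + Z_0) = (19.9 − j63.1)/(119.9 − j63.1)
|Γ| = 66.2/135 = 0.488
VSWR = (1 + |Γ|)/(1 − |Γ|) = 1.49/0.512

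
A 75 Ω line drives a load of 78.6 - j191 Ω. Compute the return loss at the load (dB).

Γ = (3.6 − j191)/(153.6 − j191), |Γ| = 0.779
RL = −20·log₁₀|Γ| = −20·log₁₀(0.779)

RL ≈ 2.16 dB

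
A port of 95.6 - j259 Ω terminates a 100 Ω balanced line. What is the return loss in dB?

Γ = (-4.4 − j259)/(195.6 − j259), |Γ| = 0.798
RL = −20·log₁₀|Γ| = −20·log₁₀(0.798)

RL ≈ 1.96 dB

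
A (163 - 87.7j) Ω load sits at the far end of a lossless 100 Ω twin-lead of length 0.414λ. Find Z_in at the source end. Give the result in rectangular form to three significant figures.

Z_in ≈ 188 + j75.7 Ω

βl = 2π × 0.414 = 149°
tan(βl) = tan(149°) = -0.6
Z_in = Z_0·(Z_L + jZ_0·tanβl)/(Z_0 + jZ_L·tanβl)
     = 100·(163 − j148)/(47.4 − j97.8)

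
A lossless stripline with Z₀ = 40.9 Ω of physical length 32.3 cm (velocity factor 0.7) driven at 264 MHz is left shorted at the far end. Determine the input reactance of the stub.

X_in ≈ -27.4 Ω (capacitive)

λ = v/f = 0.7·c / 264 MHz = 0.795 m
βl = 2π·l/λ = 2π × 0.406 = 146°
tan(βl) = -0.67
For a shorted stub, Z_in = jZ_0·tan(βl)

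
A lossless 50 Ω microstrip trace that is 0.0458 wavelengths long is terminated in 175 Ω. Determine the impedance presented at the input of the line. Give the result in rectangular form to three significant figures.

Z_in ≈ 91.8 − j80.3 Ω

βl = 2π × 0.0458 = 16.5°
tan(βl) = tan(16.5°) = 0.296
Z_in = Z_0·(Z_L + jZ_0·tanβl)/(Z_0 + jZ_L·tanβl)
     = 50·(175 + j14.8)/(50 + j51.8)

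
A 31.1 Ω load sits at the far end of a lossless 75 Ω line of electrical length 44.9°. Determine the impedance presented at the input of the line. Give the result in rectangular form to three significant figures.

tan(βl) = tan(44.9°) = 0.997
Z_in = Z_0·(Z_L + jZ_0·tanβl)/(Z_0 + jZ_L·tanβl)
     = 75·(31.1 + j74.7)/(75 + j31)

Z_in ≈ 52.9 + j52.9 Ω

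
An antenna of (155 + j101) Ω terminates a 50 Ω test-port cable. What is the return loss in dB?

RL ≈ 3.91 dB

Γ = (105 + j101)/(205 + j101), |Γ| = 0.638
RL = −20·log₁₀|Γ| = −20·log₁₀(0.638)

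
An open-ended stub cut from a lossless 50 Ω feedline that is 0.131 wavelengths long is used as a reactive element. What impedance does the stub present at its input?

βl = 2π × 0.131 = 47.2°
tan(βl) = 1.08
For an open-ended stub, Z_in = −jZ_0·cot(βl) = −jZ_0/tan(βl)

Z_in ≈ −j46.4 Ω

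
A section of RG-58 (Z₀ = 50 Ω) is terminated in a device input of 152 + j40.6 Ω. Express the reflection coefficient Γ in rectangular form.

Γ = (Z_L − Z_0)/(Z_L + Z_0) = (102 + j40.6)/(202 + j40.6)

Γ ≈ 0.524 + j0.0956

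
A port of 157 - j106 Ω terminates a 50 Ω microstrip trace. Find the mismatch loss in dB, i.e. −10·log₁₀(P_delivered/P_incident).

mismatch loss ≈ 2.36 dB

Γ = (107 − j106)/(207 − j106), |Γ| = 0.648
|Γ|² = 0.419, so P_del/P_inc = 1 − |Γ|² = 0.581
ML = −10·log₁₀(1 − |Γ|²)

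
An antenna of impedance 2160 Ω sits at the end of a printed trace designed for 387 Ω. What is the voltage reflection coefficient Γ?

Γ = (Z_L − Z_0)/(Z_L + Z_0) = (2160 − 387)/(2160 + 387) = 1773/2547

Γ = 0.696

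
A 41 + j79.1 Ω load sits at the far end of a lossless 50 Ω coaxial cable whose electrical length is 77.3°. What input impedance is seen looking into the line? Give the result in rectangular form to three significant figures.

Z_in ≈ 17.1 − j39.6 Ω

tan(βl) = tan(77.3°) = 4.44
Z_in = Z_0·(Z_L + jZ_0·tanβl)/(Z_0 + jZ_L·tanβl)
     = 50·(41 + j301)/(-301 + j182)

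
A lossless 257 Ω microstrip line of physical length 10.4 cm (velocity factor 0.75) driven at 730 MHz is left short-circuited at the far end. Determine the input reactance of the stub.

X_in ≈ -420 Ω (capacitive)

λ = v/f = 0.75·c / 730 MHz = 0.308 m
βl = 2π·l/λ = 2π × 0.337 = 121°
tan(βl) = -1.63
For a short-circuited stub, Z_in = jZ_0·tan(βl)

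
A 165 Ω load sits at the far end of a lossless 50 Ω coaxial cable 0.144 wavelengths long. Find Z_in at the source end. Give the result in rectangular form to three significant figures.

Z_in ≈ 23.2 − j33.8 Ω

βl = 2π × 0.144 = 51.8°
tan(βl) = tan(51.8°) = 1.27
Z_in = Z_0·(Z_L + jZ_0·tanβl)/(Z_0 + jZ_L·tanβl)
     = 50·(165 + j63.6)/(50 + j210)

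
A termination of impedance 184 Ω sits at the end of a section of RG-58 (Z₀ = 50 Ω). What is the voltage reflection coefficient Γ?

Γ = 0.573

Γ = (Z_L − Z_0)/(Z_L + Z_0) = (184 − 50)/(184 + 50) = 134/234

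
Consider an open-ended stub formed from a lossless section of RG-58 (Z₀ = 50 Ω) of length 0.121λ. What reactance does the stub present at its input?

X_in ≈ -52.6 Ω (capacitive)

βl = 2π × 0.121 = 43.6°
tan(βl) = 0.951
For an open-ended stub, Z_in = −jZ_0·cot(βl) = −jZ_0/tan(βl)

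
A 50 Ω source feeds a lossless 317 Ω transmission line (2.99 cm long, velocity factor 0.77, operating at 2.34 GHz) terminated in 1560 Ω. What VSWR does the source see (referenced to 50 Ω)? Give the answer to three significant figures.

λ = v/f = 0.77·c / 2.34 GHz = 0.0987 m
βl = 2π·l/λ = 2π × 0.303 = 109°
tan(βl) = -2.9
Z_in = Z_0·(Z_L + jZ_0·tanβl)/(Z_0 + jZ_L·tanβl) = 71.7 + j104 Ω
Γ_s = (Z_in − Z_s)/(Z_in + Z_s) = (21.7 + j104)/(122 + j104), |Γ_s| = 0.665
VSWR = (1 + |Γ_s|)/(1 − |Γ_s|)

VSWR ≈ 4.97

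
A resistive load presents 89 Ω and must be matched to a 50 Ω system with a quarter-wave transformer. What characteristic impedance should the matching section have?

Z_qwt ≈ 66.7 Ω

Z_qwt = √(Z_0·R_L) = √(50 × 89) = √4450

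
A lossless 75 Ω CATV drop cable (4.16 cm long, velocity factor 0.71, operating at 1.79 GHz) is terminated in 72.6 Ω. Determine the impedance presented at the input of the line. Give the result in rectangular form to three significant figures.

λ = v/f = 0.71·c / 1.79 GHz = 0.119 m
βl = 2π·l/λ = 2π × 0.35 = 126°
tan(βl) = tan(126°) = -1.38
Z_in = Z_0·(Z_L + jZ_0·tanβl)/(Z_0 + jZ_L·tanβl)
     = 75·(72.6 − j104)/(75 − j100)

Z_in ≈ 75.7 − j2.34 Ω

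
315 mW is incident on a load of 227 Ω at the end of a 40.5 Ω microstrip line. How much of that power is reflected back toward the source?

P_reflected ≈ 153 mW

Γ = (227 − 40.5)/(227 + 40.5) = 0.697
|Γ|² = 0.486
P_refl = |Γ|²·P_inc = 153 mW, P_del = (1 − |Γ|²)·P_inc = 162 mW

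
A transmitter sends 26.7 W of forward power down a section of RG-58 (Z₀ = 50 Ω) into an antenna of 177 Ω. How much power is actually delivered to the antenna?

Γ = (177 − 50)/(177 + 50) = 0.559
|Γ|² = 0.313
P_refl = |Γ|²·P_inc = 8.36 W, P_del = (1 − |Γ|²)·P_inc = 18.3 W

P_delivered ≈ 18.3 W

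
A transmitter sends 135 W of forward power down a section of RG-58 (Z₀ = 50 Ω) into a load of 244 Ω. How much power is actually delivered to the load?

P_delivered ≈ 76.2 W

Γ = (244 − 50)/(244 + 50) = 0.66
|Γ|² = 0.435
P_refl = |Γ|²·P_inc = 58.8 W, P_del = (1 − |Γ|²)·P_inc = 76.2 W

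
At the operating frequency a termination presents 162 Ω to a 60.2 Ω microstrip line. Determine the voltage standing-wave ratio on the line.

For a purely resistive load, VSWR = R_L/Z_0 or Z_0/R_L (whichever > 1) = 162/60.2

VSWR ≈ 2.69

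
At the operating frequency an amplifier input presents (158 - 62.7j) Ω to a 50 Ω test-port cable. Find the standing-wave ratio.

VSWR ≈ 3.7

Γ = (Z_L − Z_0)/(Z_L + Z_0) = (108 − j62.7)/(208 − j62.7)
|Γ| = 125/217 = 0.575
VSWR = (1 + |Γ|)/(1 − |Γ|) = 1.57/0.425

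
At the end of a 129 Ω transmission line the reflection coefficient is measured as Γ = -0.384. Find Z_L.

Z_L = Z_0·(1 + Γ)/(1 − Γ) = 129·(0.616)/(1.38)

Z_L ≈ 57.4 Ω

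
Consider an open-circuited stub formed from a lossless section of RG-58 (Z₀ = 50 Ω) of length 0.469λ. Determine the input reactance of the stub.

βl = 2π × 0.469 = 169°
tan(βl) = -0.197
For an open-circuited stub, Z_in = −jZ_0·cot(βl) = −jZ_0/tan(βl)

X_in ≈ 253 Ω (inductive)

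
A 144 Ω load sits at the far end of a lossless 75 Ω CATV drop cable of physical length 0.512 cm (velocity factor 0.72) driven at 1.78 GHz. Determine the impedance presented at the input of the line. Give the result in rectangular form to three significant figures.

λ = v/f = 0.72·c / 1.78 GHz = 0.121 m
βl = 2π·l/λ = 2π × 0.0422 = 15.2°
tan(βl) = tan(15.2°) = 0.271
Z_in = Z_0·(Z_L + jZ_0·tanβl)/(Z_0 + jZ_L·tanβl)
     = 75·(144 + j20.4)/(75 + j39.1)

Z_in ≈ 122 − j43 Ω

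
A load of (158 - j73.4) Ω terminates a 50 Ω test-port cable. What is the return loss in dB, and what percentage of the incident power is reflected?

RL ≈ 4.55 dB; 35% of incident power reflected

Γ = (108 − j73.4)/(208 − j73.4), |Γ| = 0.592
RL = −20·log₁₀(0.592) = 4.55 dB
P_refl/P_inc = |Γ|² = 0.35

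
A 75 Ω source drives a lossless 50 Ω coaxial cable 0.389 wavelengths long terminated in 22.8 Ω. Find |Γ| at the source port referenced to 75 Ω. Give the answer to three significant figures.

|Γ| ≈ 0.447

βl = 2π × 0.389 = 140°
tan(βl) = -0.838
Z_in = Z_0·(Z_L + jZ_0·tanβl)/(Z_0 + jZ_L·tanβl) = 33.9 − j29 Ω
Γ_s = (Z_in − Z_s)/(Z_in + Z_s) = (-41.1 − j29)/(109 − j29), |Γ_s| = 0.447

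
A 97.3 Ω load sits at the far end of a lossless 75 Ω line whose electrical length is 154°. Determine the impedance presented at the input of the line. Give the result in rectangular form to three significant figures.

tan(βl) = tan(154°) = -0.488
Z_in = Z_0·(Z_L + jZ_0·tanβl)/(Z_0 + jZ_L·tanβl)
     = 75·(97.3 − j36.6)/(75 − j47.5)

Z_in ≈ 86 + j17.8 Ω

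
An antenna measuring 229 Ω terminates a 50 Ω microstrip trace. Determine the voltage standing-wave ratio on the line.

VSWR ≈ 4.58

Γ = (229 − 50)/(229 + 50) = 0.642
VSWR = (1 + 0.642)/(1 − 0.642)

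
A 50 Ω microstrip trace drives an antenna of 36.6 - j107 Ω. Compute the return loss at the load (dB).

RL ≈ 2.12 dB

Γ = (-13.4 − j107)/(86.6 − j107), |Γ| = 0.783
RL = −20·log₁₀|Γ| = −20·log₁₀(0.783)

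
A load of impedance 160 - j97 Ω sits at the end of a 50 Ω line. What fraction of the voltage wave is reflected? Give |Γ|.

|Γ| ≈ 0.634

Γ = (Z_L − Z_0)/(Z_L + Z_0) = (110 − j97)/(210 − j97)
|Γ| = 147/231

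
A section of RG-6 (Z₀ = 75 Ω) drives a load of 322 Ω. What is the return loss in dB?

RL ≈ 4.12 dB

Γ = (322 − 75)/(322 + 75) = 0.622
RL = −20·log₁₀|Γ| = −20·log₁₀(0.622)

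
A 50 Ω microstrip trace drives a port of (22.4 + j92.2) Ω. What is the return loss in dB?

Γ = (-27.6 + j92.2)/(72.4 + j92.2), |Γ| = 0.821
RL = −20·log₁₀|Γ| = −20·log₁₀(0.821)

RL ≈ 1.71 dB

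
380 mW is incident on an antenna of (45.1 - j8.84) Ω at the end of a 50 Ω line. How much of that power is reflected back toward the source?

|Γ| = |(-4.9 − j8.84)/(95.1 − j8.84)| = 0.106
|Γ|² = 0.0112
P_refl = |Γ|²·P_inc = 4.26 mW, P_del = (1 − |Γ|²)·P_inc = 376 mW

P_reflected ≈ 4.26 mW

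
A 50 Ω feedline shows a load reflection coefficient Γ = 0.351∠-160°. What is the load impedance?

Z_L = Z_0·(1 + Γ)/(1 − Γ) = 50·(0.67 − j0.12)/(1.33 + j0.12)

Z_L ≈ 24.6 − j6.73 Ω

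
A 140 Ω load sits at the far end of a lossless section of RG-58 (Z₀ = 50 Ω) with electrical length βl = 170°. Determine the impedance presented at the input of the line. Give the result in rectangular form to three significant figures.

Z_in ≈ 116 + j48.5 Ω

tan(βl) = tan(170°) = -0.176
Z_in = Z_0·(Z_L + jZ_0·tanβl)/(Z_0 + jZ_L·tanβl)
     = 50·(140 − j8.82)/(50 − j24.7)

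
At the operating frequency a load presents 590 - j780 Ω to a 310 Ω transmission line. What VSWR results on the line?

Γ = (Z_L − Z_0)/(Z_L + Z_0) = (280 − j780)/(900 − j780)
|Γ| = 829/1190 = 0.696
VSWR = (1 + |Γ|)/(1 − |Γ|) = 1.7/0.304

VSWR ≈ 5.58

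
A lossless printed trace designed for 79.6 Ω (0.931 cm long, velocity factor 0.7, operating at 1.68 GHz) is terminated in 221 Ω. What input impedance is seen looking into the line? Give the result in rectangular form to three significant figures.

λ = v/f = 0.7·c / 1.68 GHz = 0.125 m
βl = 2π·l/λ = 2π × 0.0745 = 26.8°
tan(βl) = tan(26.8°) = 0.505
Z_in = Z_0·(Z_L + jZ_0·tanβl)/(Z_0 + jZ_L·tanβl)
     = 79.6·(221 + j40.2)/(79.6 + j112)

Z_in ≈ 93.4 − j90.9 Ω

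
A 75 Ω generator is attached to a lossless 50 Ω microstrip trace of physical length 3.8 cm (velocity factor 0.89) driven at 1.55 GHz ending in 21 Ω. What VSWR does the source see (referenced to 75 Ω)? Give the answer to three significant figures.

VSWR ≈ 1.68

λ = v/f = 0.89·c / 1.55 GHz = 0.172 m
βl = 2π·l/λ = 2π × 0.221 = 79.4°
tan(βl) = 5.35
Z_in = Z_0·(Z_L + jZ_0·tanβl)/(Z_0 + jZ_L·tanβl) = 103 + j36.4 Ω
Γ_s = (Z_in − Z_s)/(Z_in + Z_s) = (27.8 + j36.4)/(178 + j36.4), |Γ_s| = 0.253
VSWR = (1 + |Γ_s|)/(1 − |Γ_s|)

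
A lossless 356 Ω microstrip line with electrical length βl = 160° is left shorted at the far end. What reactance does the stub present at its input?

X_in ≈ -130 Ω (capacitive)

tan(βl) = -0.364
For a shorted stub, Z_in = jZ_0·tan(βl)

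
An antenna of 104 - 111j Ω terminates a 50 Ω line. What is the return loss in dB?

Γ = (54 − j111)/(154 − j111), |Γ| = 0.65
RL = −20·log₁₀|Γ| = −20·log₁₀(0.65)

RL ≈ 3.74 dB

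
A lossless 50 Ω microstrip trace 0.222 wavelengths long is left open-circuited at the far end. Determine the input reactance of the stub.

βl = 2π × 0.222 = 79.9°
tan(βl) = 5.63
For an open-circuited stub, Z_in = −jZ_0·cot(βl) = −jZ_0/tan(βl)

X_in ≈ -8.89 Ω (capacitive)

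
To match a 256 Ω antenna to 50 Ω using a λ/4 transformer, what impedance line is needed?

Z_qwt = √(Z_0·R_L) = √(50 × 256) = √12800

Z_qwt ≈ 113 Ω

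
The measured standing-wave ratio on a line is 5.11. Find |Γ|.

|Γ| = (S − 1)/(S + 1) = (5.11 − 1)/(5.11 + 1) = 4.11/6.11

|Γ| ≈ 0.673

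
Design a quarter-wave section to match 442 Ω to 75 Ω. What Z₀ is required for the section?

Z_qwt ≈ 182 Ω

Z_qwt = √(Z_0·R_L) = √(75 × 442) = √33150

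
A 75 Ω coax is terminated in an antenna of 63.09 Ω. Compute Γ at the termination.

Γ = -0.0862

Γ = (Z_L − Z_0)/(Z_L + Z_0) = (63.09 − 75)/(63.09 + 75) = -11.91/138.1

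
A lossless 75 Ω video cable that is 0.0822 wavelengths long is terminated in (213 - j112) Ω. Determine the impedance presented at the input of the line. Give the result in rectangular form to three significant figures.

Z_in ≈ 46.8 − j78.4 Ω

βl = 2π × 0.0822 = 29.6°
tan(βl) = tan(29.6°) = 0.568
Z_in = Z_0·(Z_L + jZ_0·tanβl)/(Z_0 + jZ_L·tanβl)
     = 75·(213 − j69.4)/(139 + j121)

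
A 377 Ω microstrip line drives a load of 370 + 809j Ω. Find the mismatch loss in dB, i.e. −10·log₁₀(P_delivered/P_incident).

Γ = (-7 + j809)/(747 + j809), |Γ| = 0.735
|Γ|² = 0.54, so P_del/P_inc = 1 − |Γ|² = 0.46
ML = −10·log₁₀(1 − |Γ|²)

mismatch loss ≈ 3.37 dB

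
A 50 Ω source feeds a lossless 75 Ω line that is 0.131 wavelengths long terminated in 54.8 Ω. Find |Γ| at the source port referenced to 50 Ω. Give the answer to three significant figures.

βl = 2π × 0.131 = 47.2°
tan(βl) = 1.08
Z_in = Z_0·(Z_L + jZ_0·tanβl)/(Z_0 + jZ_L·tanβl) = 73.1 + j23.3 Ω
Γ_s = (Z_in − Z_s)/(Z_in + Z_s) = (23.1 + j23.3)/(123 + j23.3), |Γ_s| = 0.262

|Γ| ≈ 0.262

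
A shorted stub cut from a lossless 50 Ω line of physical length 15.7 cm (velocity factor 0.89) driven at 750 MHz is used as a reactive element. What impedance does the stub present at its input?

Z_in ≈ −j19.4 Ω

λ = v/f = 0.89·c / 750 MHz = 0.356 m
βl = 2π·l/λ = 2π × 0.441 = 159°
tan(βl) = -0.389
For a shorted stub, Z_in = jZ_0·tan(βl)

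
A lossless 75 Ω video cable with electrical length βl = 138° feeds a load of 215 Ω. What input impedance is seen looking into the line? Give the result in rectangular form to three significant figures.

tan(βl) = tan(138°) = -0.9
Z_in = Z_0·(Z_L + jZ_0·tanβl)/(Z_0 + jZ_L·tanβl)
     = 75·(215 − j67.5)/(75 − j194)

Z_in ≈ 50.8 + j63.6 Ω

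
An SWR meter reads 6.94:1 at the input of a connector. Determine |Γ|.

|Γ| = (S − 1)/(S + 1) = (6.94 − 1)/(6.94 + 1) = 5.94/7.94

|Γ| ≈ 0.748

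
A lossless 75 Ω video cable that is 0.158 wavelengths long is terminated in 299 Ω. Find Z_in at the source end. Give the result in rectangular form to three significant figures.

βl = 2π × 0.158 = 56.9°
tan(βl) = tan(56.9°) = 1.53
Z_in = Z_0·(Z_L + jZ_0·tanβl)/(Z_0 + jZ_L·tanβl)
     = 75·(299 + j115)/(75 + j458)

Z_in ≈ 26.1 − j44.7 Ω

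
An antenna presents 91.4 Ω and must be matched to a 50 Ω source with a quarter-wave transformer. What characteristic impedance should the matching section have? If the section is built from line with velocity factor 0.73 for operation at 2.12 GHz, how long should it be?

Z_qwt ≈ 67.6 Ω; length ≈ 2.58 cm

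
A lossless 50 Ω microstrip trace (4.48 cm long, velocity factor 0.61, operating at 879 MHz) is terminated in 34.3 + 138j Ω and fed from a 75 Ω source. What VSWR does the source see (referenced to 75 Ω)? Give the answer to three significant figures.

λ = v/f = 0.61·c / 879 MHz = 0.208 m
βl = 2π·l/λ = 2π × 0.215 = 77.5°
tan(βl) = 4.5
Z_in = Z_0·(Z_L + jZ_0·tanβl)/(Z_0 + jZ_L·tanβl) = 5.21 − j30.4 Ω
Γ_s = (Z_in − Z_s)/(Z_in + Z_s) = (-69.8 − j30.4)/(80.2 − j30.4), |Γ_s| = 0.887
VSWR = (1 + |Γ_s|)/(1 − |Γ_s|)

VSWR ≈ 16.8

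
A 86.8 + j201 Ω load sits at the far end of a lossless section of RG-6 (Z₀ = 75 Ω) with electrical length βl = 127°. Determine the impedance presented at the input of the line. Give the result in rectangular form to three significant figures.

Z_in ≈ 10.4 + j25.8 Ω

tan(βl) = tan(127°) = -1.33
Z_in = Z_0·(Z_L + jZ_0·tanβl)/(Z_0 + jZ_L·tanβl)
     = 75·(86.8 + j101)/(342 − j115)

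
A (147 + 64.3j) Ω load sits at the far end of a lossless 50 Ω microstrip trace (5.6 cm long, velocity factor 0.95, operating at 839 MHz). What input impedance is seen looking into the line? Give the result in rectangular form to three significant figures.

λ = v/f = 0.95·c / 839 MHz = 0.34 m
βl = 2π·l/λ = 2π × 0.165 = 59.3°
tan(βl) = tan(59.3°) = 1.69
Z_in = Z_0·(Z_L + jZ_0·tanβl)/(Z_0 + jZ_L·tanβl)
     = 50·(147 + j149)/(-58.5 + j248)

Z_in ≈ 21.8 − j34.8 Ω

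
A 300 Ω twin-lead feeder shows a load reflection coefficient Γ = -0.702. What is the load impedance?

Z_L ≈ 52.5 Ω

Z_L = Z_0·(1 + Γ)/(1 − Γ) = 300·(0.298)/(1.7)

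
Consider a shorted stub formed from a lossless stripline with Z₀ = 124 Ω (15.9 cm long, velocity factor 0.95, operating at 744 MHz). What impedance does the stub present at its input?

λ = v/f = 0.95·c / 744 MHz = 0.383 m
βl = 2π·l/λ = 2π × 0.415 = 149°
tan(βl) = -0.591
For a shorted stub, Z_in = jZ_0·tan(βl)

Z_in ≈ −j73.3 Ω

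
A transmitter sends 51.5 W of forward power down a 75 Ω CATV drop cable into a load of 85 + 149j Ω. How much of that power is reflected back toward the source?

|Γ| = |(10 + j149)/(160 + j149)| = 0.683
|Γ|² = 0.467
P_refl = |Γ|²·P_inc = 24 W, P_del = (1 − |Γ|²)·P_inc = 27.5 W

P_reflected ≈ 24 W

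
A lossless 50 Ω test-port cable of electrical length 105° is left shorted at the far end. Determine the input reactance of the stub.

tan(βl) = -3.73
For a shorted stub, Z_in = jZ_0·tan(βl)

X_in ≈ -187 Ω (capacitive)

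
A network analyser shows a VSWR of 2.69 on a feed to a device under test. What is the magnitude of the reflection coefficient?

|Γ| = (S − 1)/(S + 1) = (2.69 − 1)/(2.69 + 1) = 1.69/3.69

|Γ| ≈ 0.458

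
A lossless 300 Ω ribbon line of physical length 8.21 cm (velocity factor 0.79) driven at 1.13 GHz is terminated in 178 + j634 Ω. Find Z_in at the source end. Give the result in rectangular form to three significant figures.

Z_in ≈ 38.8 + j151 Ω

λ = v/f = 0.79·c / 1.13 GHz = 0.21 m
βl = 2π·l/λ = 2π × 0.391 = 141°
tan(βl) = tan(141°) = -0.812
Z_in = Z_0·(Z_L + jZ_0·tanβl)/(Z_0 + jZ_L·tanβl)
     = 300·(178 + j390)/(815 − j145)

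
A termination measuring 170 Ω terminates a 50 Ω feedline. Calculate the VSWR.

VSWR ≈ 3.4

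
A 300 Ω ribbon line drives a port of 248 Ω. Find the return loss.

Γ = (248 − 300)/(248 + 300) = -0.0949
RL = −20·log₁₀|Γ| = −20·log₁₀(0.0949)

RL ≈ 20.5 dB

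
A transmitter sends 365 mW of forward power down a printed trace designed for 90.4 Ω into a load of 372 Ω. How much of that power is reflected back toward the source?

P_reflected ≈ 135 mW

Γ = (372 − 90.4)/(372 + 90.4) = 0.609
|Γ|² = 0.371
P_refl = |Γ|²·P_inc = 135 mW, P_del = (1 − |Γ|²)·P_inc = 230 mW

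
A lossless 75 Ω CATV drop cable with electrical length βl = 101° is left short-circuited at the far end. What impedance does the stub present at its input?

tan(βl) = -5.14
For a short-circuited stub, Z_in = jZ_0·tan(βl)

Z_in ≈ −j386 Ω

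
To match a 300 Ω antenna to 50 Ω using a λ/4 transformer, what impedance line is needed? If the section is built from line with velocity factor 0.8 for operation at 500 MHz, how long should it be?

Z_qwt ≈ 122 Ω; length ≈ 12 cm

Z_qwt = √(Z_0·R_L) = √(50 × 300) = √15000
λ = 0.8·c/f = 0.48 m, so l = λ/4 = 0.12 m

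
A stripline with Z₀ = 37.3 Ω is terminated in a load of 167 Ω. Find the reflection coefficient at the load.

Γ = 0.635

Γ = (Z_L − Z_0)/(Z_L + Z_0) = (167 − 37.3)/(167 + 37.3) = 129.7/204.3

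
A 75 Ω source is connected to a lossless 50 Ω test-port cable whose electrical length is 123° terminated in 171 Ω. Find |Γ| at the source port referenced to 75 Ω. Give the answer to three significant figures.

|Γ| ≈ 0.624

tan(βl) = -1.54
Z_in = Z_0·(Z_L + jZ_0·tanβl)/(Z_0 + jZ_L·tanβl) = 20.1 + j28.7 Ω
Γ_s = (Z_in − Z_s)/(Z_in + Z_s) = (-54.9 + j28.7)/(95.1 + j28.7), |Γ_s| = 0.624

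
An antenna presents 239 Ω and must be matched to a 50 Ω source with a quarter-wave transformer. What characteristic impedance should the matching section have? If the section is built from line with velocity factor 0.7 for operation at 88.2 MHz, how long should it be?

Z_qwt = √(Z_0·R_L) = √(50 × 239) = √11950
λ = 0.7·c/f = 2.38 m, so l = λ/4 = 0.595 m

Z_qwt ≈ 109 Ω; length ≈ 59.5 cm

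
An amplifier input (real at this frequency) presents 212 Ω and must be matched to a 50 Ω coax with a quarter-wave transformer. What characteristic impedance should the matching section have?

Z_qwt ≈ 103 Ω

Z_qwt = √(Z_0·R_L) = √(50 × 212) = √10600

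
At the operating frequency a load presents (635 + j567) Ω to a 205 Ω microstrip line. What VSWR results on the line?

Γ = (Z_L − Z_0)/(Z_L + Z_0) = (430 + j567)/(840 + j567)
|Γ| = 712/1010 = 0.702
VSWR = (1 + |Γ|)/(1 − |Γ|) = 1.7/0.298

VSWR ≈ 5.72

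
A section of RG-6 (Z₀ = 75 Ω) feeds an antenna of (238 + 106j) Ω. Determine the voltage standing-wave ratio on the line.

VSWR ≈ 3.86

Γ = (Z_L − Z_0)/(Z_L + Z_0) = (163 + j106)/(313 + j106)
|Γ| = 194/330 = 0.588
VSWR = (1 + |Γ|)/(1 − |Γ|) = 1.59/0.412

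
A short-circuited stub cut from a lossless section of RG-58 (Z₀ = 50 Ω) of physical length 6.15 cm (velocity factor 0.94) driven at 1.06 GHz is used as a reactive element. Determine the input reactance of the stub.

λ = v/f = 0.94·c / 1.06 GHz = 0.266 m
βl = 2π·l/λ = 2π × 0.231 = 83.2°
tan(βl) = 8.41
For a short-circuited stub, Z_in = jZ_0·tan(βl)

X_in ≈ 421 Ω (inductive)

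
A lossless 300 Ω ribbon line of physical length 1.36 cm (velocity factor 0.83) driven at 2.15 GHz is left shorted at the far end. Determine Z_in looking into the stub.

Z_in ≈ +j273 Ω

λ = v/f = 0.83·c / 2.15 GHz = 0.116 m
βl = 2π·l/λ = 2π × 0.117 = 42.3°
tan(βl) = 0.909
For a shorted stub, Z_in = jZ_0·tan(βl)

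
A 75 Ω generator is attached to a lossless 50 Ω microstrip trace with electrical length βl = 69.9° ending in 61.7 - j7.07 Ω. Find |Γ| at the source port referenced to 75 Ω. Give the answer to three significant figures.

|Γ| ≈ 0.313

tan(βl) = 2.73
Z_in = Z_0·(Z_L + jZ_0·tanβl)/(Z_0 + jZ_L·tanβl) = 39.3 − j2.14 Ω
Γ_s = (Z_in − Z_s)/(Z_in + Z_s) = (-35.7 − j2.14)/(114 − j2.14), |Γ_s| = 0.313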